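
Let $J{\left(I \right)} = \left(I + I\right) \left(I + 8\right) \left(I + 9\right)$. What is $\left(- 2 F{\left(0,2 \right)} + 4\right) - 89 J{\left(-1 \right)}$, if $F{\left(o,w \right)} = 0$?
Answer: $9972$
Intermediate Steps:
$J{\left(I \right)} = 2 I \left(8 + I\right) \left(9 + I\right)$
$\left(- 2 F{\left(0,2 \right)} + 4\right) - 89 J{\left(-1 \right)} = \left(\left(-2\right) 0 + 4\right) - 89 \cdot 2 \left(-1\right) \left(72 + \left(-1\right)^{2} + 17 \left(-1\right)\right) = \left(0 + 4\right) - 89 \cdot 2 \left(-1\right) \left(72 + 1 - 17\right) = 4 - 89 \cdot 2 \left(-1\right) 56 = 4 - -9968 = 4 + 9968 = 9972$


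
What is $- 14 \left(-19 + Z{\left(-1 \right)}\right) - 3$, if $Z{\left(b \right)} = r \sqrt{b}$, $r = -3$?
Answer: $263 + 42 i \approx 263.0 + 42.0 i$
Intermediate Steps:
$Z{\left(b \right)} = - 3 \sqrt{b}$
$- 14 \left(-19 + Z{\left(-1 \right)}\right) - 3 = - 14 \left(-19 - 3 \sqrt{-1}\right) - 3 = - 14 \left(-19 - 3 i\right) - 3 = \left(266 + 42 i\right) - 3 = 263 + 42 i$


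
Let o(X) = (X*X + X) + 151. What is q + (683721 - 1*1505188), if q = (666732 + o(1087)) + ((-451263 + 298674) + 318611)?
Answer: 1194094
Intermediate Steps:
o(X) = 151 + X + X**2 (o(X) = (X**2 + X) + 151 = (X + X**2) + 151 = 151 + X + X**2)
q = 2015561 (q = (666732 + (151 + 1087 + 1087**2)) + ((-451263 + 298674) + 318611) = (666732 + (151 + 1087 + 1181569)) + (-152589 + 318611) = (666732 + 1182807) + 166022 = 1849539 + 166022 = 2015561)
q + (683721 - 1*1505188) = 2015561 + (683721 - 1*1505188) = 2015561 + (683721 - 1505188) = 2015561 - 821467 = 1194094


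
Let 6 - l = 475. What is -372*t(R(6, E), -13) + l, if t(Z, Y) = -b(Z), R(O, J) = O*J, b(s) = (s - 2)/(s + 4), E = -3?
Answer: 437/7 ≈ 62.429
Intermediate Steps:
b(s) = (-2 + s)/(4 + s)
R(O, J) = J*O
l = -469 (l = 6 - 1*475 = 6 - 475 = -469)
t(Z, Y) = -(-2 + Z)/(4 + Z)
-372*t(R(6, E), -13) + l = -372*(2 - (-3)*6)/(4 - 3*6) - 469 = -372*(2 - 1*(-18))/(4 - 18) - 469 = -372*(2 + 18)/(-14) - 469 = -(-186)*20/7 - 469 = -372*(-10/7) - 469 = 3720/7 - 469 = 437/7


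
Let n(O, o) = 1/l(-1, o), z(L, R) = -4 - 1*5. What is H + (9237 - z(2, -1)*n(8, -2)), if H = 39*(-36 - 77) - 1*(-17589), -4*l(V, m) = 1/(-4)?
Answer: 22563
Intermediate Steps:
z(L, R) = -9 (z(L, R) = -4 - 5 = -9)
l(V, m) = 1/16 (l(V, m) = -1/4/(-4) = -1/4*(-1/4) = 1/16)
n(O, o) = 16 (n(O, o) = 1/(1/16) = 16)
H = 13182 (H = 39*(-113) + 17589 = -4407 + 17589 = 13182)
H + (9237 - z(2, -1)*n(8, -2)) = 13182 + (9237 - (-9)*16) = 13182 + (9237 - 1*(-144)) = 13182 + (9237 + 144) = 13182 + 9381 = 22563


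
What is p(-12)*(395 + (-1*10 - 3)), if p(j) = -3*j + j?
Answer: 9168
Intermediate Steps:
p(j) = -2*j
p(-12)*(395 + (-1*10 - 3)) = (-2*(-12))*(395 + (-1*10 - 3)) = 24*(395 + (-10 - 3)) = 24*(395 - 13) = 24*382 = 9168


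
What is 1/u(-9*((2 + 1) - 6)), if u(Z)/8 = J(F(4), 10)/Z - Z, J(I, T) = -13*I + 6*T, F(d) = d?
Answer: -27/5768 ≈ -0.0046810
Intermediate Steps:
u(Z) = -8*Z + 64/Z (u(Z) = 8*((-13*4 + 6*10)/Z - Z) = 8*((-52 + 60)/Z - Z) = 8*(8/Z - Z) = 8*(-Z + 8/Z) = -8*Z + 64/Z)
1/u(-9*((2 + 1) - 6)) = 1/(-(-72)*((2 + 1) - 6) + 64/((-9*((2 + 1) - 6)))) = 1/(-(-72)*(3 - 6) + 64/((-9*(3 - 6)))) = 1/(-(-72)*(-3) + 64/((-9*(-3)))) = 1/(-8*27 + 64/27) = 1/(-216 + 64*(1/27)) = 1/(-216 + 64/27) = 1/(-5768/27) = -27/5768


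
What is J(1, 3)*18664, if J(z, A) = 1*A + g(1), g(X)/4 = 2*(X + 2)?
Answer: 503928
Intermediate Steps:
g(X) = 16 + 8*X (g(X) = 4*(2*(X + 2)) = 4*(2*(2 + X)) = 4*(4 + 2*X) = 16 + 8*X)
J(z, A) = 24 + A (J(z, A) = 1*A + (16 + 8*1) = A + (16 + 8) = A + 24 = 24 + A)
J(1, 3)*18664 = (24 + 3)*18664 = 27*18664 = 503928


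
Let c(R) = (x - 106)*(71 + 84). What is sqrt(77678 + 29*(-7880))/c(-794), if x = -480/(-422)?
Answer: -211*I*sqrt(150842)/3429530 ≈ -0.023895*I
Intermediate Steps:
x = 240/211 (x = -480*(-1/422) = 240/211 ≈ 1.1374)
c(R) = -3429530/211 (c(R) = (240/211 - 106)*(71 + 84) = -22126/211*155 = -3429530/211)
sqrt(77678 + 29*(-7880))/c(-794) = sqrt(77678 + 29*(-7880))/(-3429530/211) = sqrt(77678 - 228520)*(-211/3429530) = sqrt(-150842)*(-211/3429530) = (I*sqrt(150842))*(-211/3429530) = -211*I*sqrt(150842)/3429530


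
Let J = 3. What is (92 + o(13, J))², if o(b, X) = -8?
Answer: 7056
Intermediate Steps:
(92 + o(13, J))² = (92 - 8)² = 84² = 7056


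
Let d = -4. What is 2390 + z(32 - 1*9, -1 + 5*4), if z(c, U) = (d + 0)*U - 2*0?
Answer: 2314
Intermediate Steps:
z(c, U) = -4*U (z(c, U) = (-4 + 0)*U - 2*0 = -4*U + 0 = -4*U)
2390 + z(32 - 1*9, -1 + 5*4) = 2390 - 4*(-1 + 5*4) = 2390 - 4*(-1 + 20) = 2390 - 4*19 = 2390 - 76 = 2314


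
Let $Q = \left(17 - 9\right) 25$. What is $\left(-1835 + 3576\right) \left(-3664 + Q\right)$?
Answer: $-6030824$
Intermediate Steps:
$Q = 200$ ($Q = 8 \cdot 25 = 200$)
$\left(-1835 + 3576\right) \left(-3664 + Q\right) = \left(-1835 + 3576\right) \left(-3664 + 200\right) = 1741 \left(-3464\right) = -6030824$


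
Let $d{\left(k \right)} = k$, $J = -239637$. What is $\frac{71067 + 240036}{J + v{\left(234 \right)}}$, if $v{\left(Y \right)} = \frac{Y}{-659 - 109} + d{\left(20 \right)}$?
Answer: $- \frac{39821184}{30671015} \approx -1.2983$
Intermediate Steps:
$v{\left(Y \right)} = 20 - \frac{Y}{768}$ ($v{\left(Y \right)} = \frac{Y}{-659 - 109} + 20 = \frac{Y}{-768} + 20 = - \frac{Y}{768} + 20 = 20 - \frac{Y}{768}$)
$\frac{71067 + 240036}{J + v{\left(234 \right)}} = \frac{71067 + 240036}{-239637 + \left(20 - \frac{39}{128}\right)} = \frac{311103}{-239637 + \left(20 - \frac{39}{128}\right)} = \frac{311103}{-239637 + \frac{2521}{128}} = \frac{311103}{- \frac{30671015}{128}} = 311103 \left(- \frac{128}{30671015}\right) = - \frac{39821184}{30671015}$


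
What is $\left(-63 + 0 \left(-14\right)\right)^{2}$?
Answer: $3969$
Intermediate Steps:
$\left(-63 + 0 \left(-14\right)\right)^{2} = \left(-63 + 0\right)^{2} = \left(-63\right)^{2} = 3969$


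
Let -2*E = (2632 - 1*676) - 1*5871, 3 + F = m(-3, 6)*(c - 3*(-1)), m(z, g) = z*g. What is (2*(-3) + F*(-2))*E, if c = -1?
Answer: 140940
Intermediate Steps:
m(z, g) = g*z
F = -39 (F = -3 + (6*(-3))*(-1 - 3*(-1)) = -3 - 18*(-1 + 3) = -3 - 18*2 = -3 - 36 = -39)
E = 3915/2 (E = -((2632 - 1*676) - 1*5871)/2 = -((2632 - 676) - 5871)/2 = -(1956 - 5871)/2 = -½*(-3915) = 3915/2 ≈ 1957.5)
(2*(-3) + F*(-2))*E = (2*(-3) - 39*(-2))*(3915/2) = (-6 + 78)*(3915/2) = 72*(3915/2) = 140940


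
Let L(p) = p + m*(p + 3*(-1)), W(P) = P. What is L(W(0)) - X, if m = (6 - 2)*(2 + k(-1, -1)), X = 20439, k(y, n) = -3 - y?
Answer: -20439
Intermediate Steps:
m = 0 (m = (6 - 2)*(2 + (-3 - 1*(-1))) = 4*(2 + (-3 + 1)) = 4*(2 - 2) = 4*0 = 0)
L(p) = p (L(p) = p + 0*(p + 3*(-1)) = p + 0*(p - 3) = p + 0*(-3 + p) = p + 0 = p)
L(W(0)) - X = 0 - 1*20439 = 0 - 20439 = -20439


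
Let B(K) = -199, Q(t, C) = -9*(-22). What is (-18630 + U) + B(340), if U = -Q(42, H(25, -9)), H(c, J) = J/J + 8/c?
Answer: -19027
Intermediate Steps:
H(c, J) = 1 + 8/c
Q(t, C) = 198
U = -198 (U = -1*198 = -198)
(-18630 + U) + B(340) = (-18630 - 198) - 199 = -18828 - 199 = -19027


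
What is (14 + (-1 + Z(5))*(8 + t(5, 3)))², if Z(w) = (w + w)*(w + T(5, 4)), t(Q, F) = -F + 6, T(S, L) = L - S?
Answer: 196249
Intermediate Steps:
t(Q, F) = 6 - F
Z(w) = 2*w*(-1 + w) (Z(w) = (w + w)*(w + (4 - 1*5)) = (2*w)*(w + (4 - 5)) = (2*w)*(w - 1) = (2*w)*(-1 + w) = 2*w*(-1 + w))
(14 + (-1 + Z(5))*(8 + t(5, 3)))² = (14 + (-1 + 2*5*(-1 + 5))*(8 + (6 - 1*3)))² = (14 + (-1 + 2*5*4)*(8 + (6 - 3)))² = (14 + (-1 + 40)*(8 + 3))² = (14 + 39*11)² = (14 + 429)² = 443² = 196249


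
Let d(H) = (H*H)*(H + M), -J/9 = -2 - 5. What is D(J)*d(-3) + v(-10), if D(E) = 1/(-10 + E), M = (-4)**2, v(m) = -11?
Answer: -466/53 ≈ -8.7924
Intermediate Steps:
J = 63 (J = -9*(-2 - 5) = -9*(-7) = 63)
M = 16
d(H) = H**2*(16 + H) (d(H) = (H*H)*(H + 16) = H**2*(16 + H))
D(J)*d(-3) + v(-10) = ((-3)**2*(16 - 3))/(-10 + 63) - 11 = (9*13)/53 - 11 = (1/53)*117 - 11 = 117/53 - 11 = -466/53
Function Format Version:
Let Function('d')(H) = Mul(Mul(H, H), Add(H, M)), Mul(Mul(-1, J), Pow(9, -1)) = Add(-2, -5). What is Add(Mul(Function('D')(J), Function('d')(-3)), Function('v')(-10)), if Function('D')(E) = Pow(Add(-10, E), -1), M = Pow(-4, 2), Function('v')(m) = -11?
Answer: Rational(-466, 53) ≈ -8.7924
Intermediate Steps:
J = 63 (J = Mul(-9, Add(-2, -5)) = Mul(-9, -7) = 63)
M = 16
Function('d')(H) = Mul(Pow(H, 2), Add(16, H)) (Function('d')(H) = Mul(Mul(H, H), Add(H, 16)) = Mul(Pow(H, 2), Add(16, H)))
Add(Mul(Function('D')(J), Function('d')(-3)), Function('v')(-10)) = Add(Mul(Pow(Add(-10, 63), -1), Mul(Pow(-3, 2), Add(16, -3))), -11) = Add(Mul(Pow(53, -1), Mul(9, 13)), -11) = Add(Mul(Rational(1, 53), 117), -11) = Add(Rational(117, 53), -11) = Rational(-466, 53)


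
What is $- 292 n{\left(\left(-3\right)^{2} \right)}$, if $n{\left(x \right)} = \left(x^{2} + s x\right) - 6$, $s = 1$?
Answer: $-24528$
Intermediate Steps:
$n{\left(x \right)} = -6 + x + x^{2}$ ($n{\left(x \right)} = \left(x^{2} + 1 x\right) - 6 = \left(x^{2} + x\right) - 6 = \left(x + x^{2}\right) - 6 = -6 + x + x^{2}$)
$- 292 n{\left(\left(-3\right)^{2} \right)} = - 292 \left(-6 + \left(-3\right)^{2} + \left(\left(-3\right)^{2}\right)^{2}\right) = - 292 \left(-6 + 9 + 9^{2}\right) = - 292 \left(-6 + 9 + 81\right) = \left(-292\right) 84 = -24528$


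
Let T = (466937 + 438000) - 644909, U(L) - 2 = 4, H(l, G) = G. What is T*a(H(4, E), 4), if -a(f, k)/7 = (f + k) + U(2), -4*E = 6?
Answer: -15471666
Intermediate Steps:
E = -3/2 (E = -¼*6 = -3/2 ≈ -1.5000)
U(L) = 6 (U(L) = 2 + 4 = 6)
a(f, k) = -42 - 7*f - 7*k (a(f, k) = -7*((f + k) + 6) = -7*(6 + f + k) = -42 - 7*f - 7*k)
T = 260028 (T = 904937 - 644909 = 260028)
T*a(H(4, E), 4) = 260028*(-42 - 7*(-3/2) - 7*4) = 260028*(-42 + 21/2 - 28) = 260028*(-119/2) = -15471666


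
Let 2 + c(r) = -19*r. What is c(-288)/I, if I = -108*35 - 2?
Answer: -2735/1891 ≈ -1.4463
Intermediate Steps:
c(r) = -2 - 19*r
I = -3782 (I = -3780 - 2 = -3782)
c(-288)/I = (-2 - 19*(-288))/(-3782) = (-2 + 5472)*(-1/3782) = 5470*(-1/3782) = -2735/1891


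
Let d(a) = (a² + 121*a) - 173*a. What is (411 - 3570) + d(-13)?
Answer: -2314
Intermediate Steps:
d(a) = a² - 52*a
(411 - 3570) + d(-13) = (411 - 3570) - 13*(-52 - 13) = -3159 - 13*(-65) = -3159 + 845 = -2314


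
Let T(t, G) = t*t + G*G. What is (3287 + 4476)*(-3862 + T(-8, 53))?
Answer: -7677607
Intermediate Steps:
T(t, G) = G² + t² (T(t, G) = t² + G² = G² + t²)
(3287 + 4476)*(-3862 + T(-8, 53)) = (3287 + 4476)*(-3862 + (53² + (-8)²)) = 7763*(-3862 + (2809 + 64)) = 7763*(-3862 + 2873) = 7763*(-989) = -7677607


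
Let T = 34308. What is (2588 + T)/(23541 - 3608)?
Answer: 36896/19933 ≈ 1.8510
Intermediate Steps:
(2588 + T)/(23541 - 3608) = (2588 + 34308)/(23541 - 3608) = 36896/19933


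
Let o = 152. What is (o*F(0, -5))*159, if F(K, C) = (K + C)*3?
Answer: -362520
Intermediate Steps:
F(K, C) = 3*C + 3*K (F(K, C) = (C + K)*3 = 3*C + 3*K)
(o*F(0, -5))*159 = (152*(3*(-5) + 3*0))*159 = (152*(-15 + 0))*159 = (152*(-15))*159 = -2280*159 = -362520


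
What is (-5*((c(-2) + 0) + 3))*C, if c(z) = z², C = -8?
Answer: 280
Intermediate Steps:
(-5*((c(-2) + 0) + 3))*C = -5*(((-2)² + 0) + 3)*(-8) = -5*((4 + 0) + 3)*(-8) = -5*(4 + 3)*(-8) = -5*7*(-8) = -35*(-8) = 280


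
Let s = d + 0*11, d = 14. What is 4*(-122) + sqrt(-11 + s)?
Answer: -488 + sqrt(3) ≈ -486.27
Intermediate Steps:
s = 14 (s = 14 + 0*11 = 14 + 0 = 14)
4*(-122) + sqrt(-11 + s) = 4*(-122) + sqrt(-11 + 14) = -488 + sqrt(3)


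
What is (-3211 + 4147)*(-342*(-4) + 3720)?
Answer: 4762368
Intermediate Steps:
(-3211 + 4147)*(-342*(-4) + 3720) = 936*(1368 + 3720) = 936*5088 = 4762368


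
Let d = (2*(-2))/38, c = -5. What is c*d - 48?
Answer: -902/19 ≈ -47.474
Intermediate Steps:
d = -2/19 (d = -4*1/38 = -2/19 ≈ -0.10526)
c*d - 48 = -5*(-2/19) - 48 = 10/19 - 48 = -902/19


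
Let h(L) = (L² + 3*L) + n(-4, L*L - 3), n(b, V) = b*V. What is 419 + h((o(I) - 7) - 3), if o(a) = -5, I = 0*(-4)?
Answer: -289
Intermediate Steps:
I = 0
n(b, V) = V*b
h(L) = 12 - 3*L² + 3*L (h(L) = (L² + 3*L) + (L*L - 3)*(-4) = (L² + 3*L) + (L² - 3)*(-4) = (L² + 3*L) + (-3 + L²)*(-4) = (L² + 3*L) + (12 - 4*L²) = 12 - 3*L² + 3*L)
419 + h((o(I) - 7) - 3) = 419 + (12 - 3*((-5 - 7) - 3)² + 3*((-5 - 7) - 3)) = 419 + (12 - 3*(-12 - 3)² + 3*(-12 - 3)) = 419 + (12 - 3*(-15)² + 3*(-15)) = 419 + (12 - 3*225 - 45) = 419 + (12 - 675 - 45) = 419 - 708 = -289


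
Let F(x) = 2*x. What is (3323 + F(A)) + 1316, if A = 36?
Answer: 4711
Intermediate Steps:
(3323 + F(A)) + 1316 = (3323 + 2*36) + 1316 = (3323 + 72) + 1316 = 3395 + 1316 = 4711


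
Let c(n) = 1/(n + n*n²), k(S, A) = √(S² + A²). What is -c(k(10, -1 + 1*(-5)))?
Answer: -√34/9316 ≈ -0.00062591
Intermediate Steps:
k(S, A) = √(A² + S²)
c(n) = 1/(n + n³)
-c(k(10, -1 + 1*(-5))) = -1/(√((-1 + 1*(-5))² + 10²) + (√((-1 + 1*(-5))² + 10²))³) = -1/(√((-1 - 5)² + 100) + (√((-1 - 5)² + 100))³) = -1/(√((-6)² + 100) + (√((-6)² + 100))³) = -1/(√(36 + 100) + (√(36 + 100))³) = -1/(√136 + (√136)³) = -1/(2*√34 + (2*√34)³) = -1/(2*√34 + 272*√34) = -1/(274*√34) = -√34/9316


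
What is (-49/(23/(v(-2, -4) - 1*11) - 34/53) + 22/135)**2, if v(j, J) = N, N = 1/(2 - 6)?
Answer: 253373396137849/747896336100 ≈ 338.78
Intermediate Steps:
N = -1/4 (N = 1/(-4) = -1/4 ≈ -0.25000)
v(j, J) = -1/4
(-49/(23/(v(-2, -4) - 1*11) - 34/53) + 22/135)**2 = (-49/(23/(-1/4 - 1*11) - 34/53) + 22/135)**2 = (-49/(23/(-1/4 - 11) - 34*1/53) + 22*(1/135))**2 = (-49/(23/(-45/4) - 34/53) + 22/135)**2 = (-49/(23*(-4/45) - 34/53) + 22/135)**2 = (-49/(-92/45 - 34/53) + 22/135)**2 = (-49/(-6406/2385) + 22/135)**2 = (-49*(-2385/6406) + 22/135)**2 = (116865/6406 + 22/135)**2 = (15917707/864810)**2 = 253373396137849/747896336100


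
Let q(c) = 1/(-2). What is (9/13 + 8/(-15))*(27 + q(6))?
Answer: 1643/390 ≈ 4.2128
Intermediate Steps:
q(c) = -½
(9/13 + 8/(-15))*(27 + q(6)) = (9/13 + 8/(-15))*(27 - ½) = (9*(1/13) + 8*(-1/15))*(53/2) = (9/13 - 8/15)*(53/2) = (31/195)*(53/2) = 1643/390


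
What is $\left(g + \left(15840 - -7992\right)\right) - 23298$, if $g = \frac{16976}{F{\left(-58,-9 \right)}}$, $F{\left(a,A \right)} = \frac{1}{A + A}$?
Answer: $-305034$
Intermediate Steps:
$F{\left(a,A \right)} = \frac{1}{2 A}$
$g = -305568$ ($g = \frac{16976}{\frac{1}{2} \frac{1}{-9}} = \frac{16976}{\frac{1}{2} \left(- \frac{1}{9}\right)} = \frac{16976}{- \frac{1}{18}} = 16976 \left(-18\right) = -305568$)
$\left(g + \left(15840 - -7992\right)\right) - 23298 = \left(-305568 + \left(15840 - -7992\right)\right) - 23298 = \left(-305568 + \left(15840 + 7992\right)\right) - 23298 = \left(-305568 + 23832\right) - 23298 = -281736 - 23298 = -305034$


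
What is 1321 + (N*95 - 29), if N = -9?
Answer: 437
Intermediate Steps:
1321 + (N*95 - 29) = 1321 + (-9*95 - 29) = 1321 + (-855 - 29) = 1321 - 884 = 437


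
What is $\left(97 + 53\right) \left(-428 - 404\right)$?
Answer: $-124800$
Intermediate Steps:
$\left(97 + 53\right) \left(-428 - 404\right) = 150 \left(-832\right) = -124800$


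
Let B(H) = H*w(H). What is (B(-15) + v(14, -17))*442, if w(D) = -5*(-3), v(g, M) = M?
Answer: -106964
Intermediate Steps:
w(D) = 15
B(H) = 15*H (B(H) = H*15 = 15*H)
(B(-15) + v(14, -17))*442 = (15*(-15) - 17)*442 = (-225 - 17)*442 = -242*442 = -106964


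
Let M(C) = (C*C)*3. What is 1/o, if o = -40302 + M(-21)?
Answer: -1/38979 ≈ -2.5655e-5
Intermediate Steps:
M(C) = 3*C**2 (M(C) = C**2*3 = 3*C**2)
o = -38979 (o = -40302 + 3*(-21)**2 = -40302 + 3*441 = -40302 + 1323 = -38979)
1/o = 1/(-38979) = -1/38979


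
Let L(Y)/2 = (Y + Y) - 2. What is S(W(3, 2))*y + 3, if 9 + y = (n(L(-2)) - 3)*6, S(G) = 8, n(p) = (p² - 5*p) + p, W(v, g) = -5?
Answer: 9003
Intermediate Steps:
L(Y) = -4 + 4*Y (L(Y) = 2*((Y + Y) - 2) = 2*(2*Y - 2) = 2*(-2 + 2*Y) = -4 + 4*Y)
n(p) = p² - 4*p
y = 1125 (y = -9 + ((-4 + 4*(-2))*(-4 + (-4 + 4*(-2))) - 3)*6 = -9 + ((-4 - 8)*(-4 + (-4 - 8)) - 3)*6 = -9 + (-12*(-4 - 12) - 3)*6 = -9 + (-12*(-16) - 3)*6 = -9 + (192 - 3)*6 = -9 + 189*6 = -9 + 1134 = 1125)
S(W(3, 2))*y + 3 = 8*1125 + 3 = 9000 + 3 = 9003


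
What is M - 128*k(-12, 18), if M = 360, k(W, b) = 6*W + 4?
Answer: 9064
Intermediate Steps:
k(W, b) = 4 + 6*W
M - 128*k(-12, 18) = 360 - 128*(4 + 6*(-12)) = 360 - 128*(4 - 72) = 360 - 128*(-68) = 360 + 8704 = 9064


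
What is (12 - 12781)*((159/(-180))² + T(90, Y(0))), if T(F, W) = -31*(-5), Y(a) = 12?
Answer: -7160970121/3600 ≈ -1.9892e+6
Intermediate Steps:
T(F, W) = 155
(12 - 12781)*((159/(-180))² + T(90, Y(0))) = (12 - 12781)*((159/(-180))² + 155) = -12769*((159*(-1/180))² + 155) = -12769*((-53/60)² + 155) = -12769*(2809/3600 + 155) = -12769*560809/3600 = -7160970121/3600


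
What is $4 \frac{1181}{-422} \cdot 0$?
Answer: $0$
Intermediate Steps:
$4 \frac{1181}{-422} \cdot 0 = 4 \cdot 1181 \left(- \frac{1}{422}\right) 0 = 4 \left(\left(- \frac{1181}{422}\right) 0\right) = 4 \cdot 0 = 0$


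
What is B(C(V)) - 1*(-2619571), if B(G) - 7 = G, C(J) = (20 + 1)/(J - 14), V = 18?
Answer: 10478333/4 ≈ 2.6196e+6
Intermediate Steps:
C(J) = 21/(-14 + J)
B(G) = 7 + G
B(C(V)) - 1*(-2619571) = (7 + 21/(-14 + 18)) - 1*(-2619571) = (7 + 21/4) + 2619571 = 49/4 + 2619571 = 10478333/4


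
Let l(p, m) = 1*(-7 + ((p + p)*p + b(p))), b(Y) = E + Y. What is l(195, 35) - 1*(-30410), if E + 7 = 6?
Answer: 106647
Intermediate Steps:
E = -1 (E = -7 + 6 = -1)
b(Y) = -1 + Y
l(p, m) = -8 + p + 2*p**2 (l(p, m) = 1*(-7 + ((p + p)*p + (-1 + p))) = 1*(-7 + ((2*p)*p + (-1 + p))) = 1*(-7 + (2*p**2 + (-1 + p))) = 1*(-7 + (-1 + p + 2*p**2)) = 1*(-8 + p + 2*p**2) = -8 + p + 2*p**2)
l(195, 35) - 1*(-30410) = (-8 + 195 + 2*195**2) - 1*(-30410) = (-8 + 195 + 2*38025) + 30410 = (-8 + 195 + 76050) + 30410 = 76237 + 30410 = 106647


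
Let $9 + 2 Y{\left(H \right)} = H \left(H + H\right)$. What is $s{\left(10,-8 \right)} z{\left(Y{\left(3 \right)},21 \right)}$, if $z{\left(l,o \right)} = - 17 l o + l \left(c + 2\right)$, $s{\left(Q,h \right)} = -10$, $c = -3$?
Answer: $16110$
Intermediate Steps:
$Y{\left(H \right)} = - \frac{9}{2} + H^{2}$ ($Y{\left(H \right)} = - \frac{9}{2} + \frac{H \left(H + H\right)}{2} = - \frac{9}{2} + \frac{H 2 H}{2} = - \frac{9}{2} + \frac{2 H^{2}}{2} = - \frac{9}{2} + H^{2}$)
$z{\left(l,o \right)} = - l - 17 l o$ ($z{\left(l,o \right)} = - 17 l o + l \left(-3 + 2\right) = - 17 l o + l \left(-1\right) = - 17 l o - l = - l - 17 l o$)
$s{\left(10,-8 \right)} z{\left(Y{\left(3 \right)},21 \right)} = - 10 \left(- \left(- \frac{9}{2} + 3^{2}\right) \left(1 + 17 \cdot 21\right)\right) = - 10 \left(- \left(- \frac{9}{2} + 9\right) \left(1 + 357\right)\right) = - 10 \left(\left(-1\right) \frac{9}{2} \cdot 358\right) = \left(-10\right) \left(-1611\right) = 16110$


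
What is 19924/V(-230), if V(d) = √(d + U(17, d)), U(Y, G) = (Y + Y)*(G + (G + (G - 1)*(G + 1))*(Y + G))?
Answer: -9962*I*√95359237/95359237 ≈ -1.0202*I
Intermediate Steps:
U(Y, G) = 2*Y*(G + (G + Y)*(G + (1 + G)*(-1 + G))) (U(Y, G) = (2*Y)*(G + (G + (-1 + G)*(1 + G))*(G + Y)) = (2*Y)*(G + (G + (1 + G)*(-1 + G))*(G + Y)) = (2*Y)*(G + (G + Y)*(G + (1 + G)*(-1 + G))) = 2*Y*(G + (G + Y)*(G + (1 + G)*(-1 + G))))
V(d) = √(-578 + 34*d³ + 579*d + 612*d²) (V(d) = √(d + 2*17*(d² + d³ - 1*17 + d*17 + 17*d²)) = √(d + 2*17*(d² + d³ - 17 + 17*d + 17*d²)) = √(d + 2*17*(-17 + d³ + 17*d + 18*d²)) = √(d + (-578 + 34*d³ + 578*d + 612*d²)) = √(-578 + 34*d³ + 579*d + 612*d²))
19924/V(-230) = 19924/(√(-578 + 34*(-230)³ + 579*(-230) + 612*(-230)²)) = 19924/(√(-578 + 34*(-12167000) - 133170 + 612*52900)) = 19924/(√(-578 - 413678000 - 133170 + 32374800)) = 19924/(√(-381436948)) = 19924/((2*I*√95359237)) = 19924*(-I*√95359237/190718474) = -9962*I*√95359237/95359237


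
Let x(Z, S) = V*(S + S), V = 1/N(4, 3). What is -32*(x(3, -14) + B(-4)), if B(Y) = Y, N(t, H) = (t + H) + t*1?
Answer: 2304/11 ≈ 209.45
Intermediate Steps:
N(t, H) = H + 2*t (N(t, H) = (H + t) + t = H + 2*t)
V = 1/11 (V = 1/(3 + 2*4) = 1/(3 + 8) = 1/11 ≈ 0.090909)
x(Z, S) = 2*S/11 (x(Z, S) = (S + S)/11 = (2*S)/11 = 2*S/11)
-32*(x(3, -14) + B(-4)) = -32*((2/11)*(-14) - 4) = -32*(-28/11 - 4) = -32*(-72/11) = 2304/11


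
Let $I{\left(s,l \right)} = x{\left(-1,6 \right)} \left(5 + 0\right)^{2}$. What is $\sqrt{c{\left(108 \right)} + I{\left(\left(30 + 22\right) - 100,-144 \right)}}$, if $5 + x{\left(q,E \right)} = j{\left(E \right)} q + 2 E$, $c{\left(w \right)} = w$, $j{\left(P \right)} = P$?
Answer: $\sqrt{133} \approx 11.533$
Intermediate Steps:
$x{\left(q,E \right)} = -5 + 2 E + E q$ ($x{\left(q,E \right)} = -5 + \left(E q + 2 E\right) = -5 + \left(2 E + E q\right) = -5 + 2 E + E q$)
$I{\left(s,l \right)} = 25$ ($I{\left(s,l \right)} = \left(-5 + 2 \cdot 6 + 6 \left(-1\right)\right) \left(5 + 0\right)^{2} = \left(-5 + 12 - 6\right) 5^{2} = 1 \cdot 25 = 25$)
$\sqrt{c{\left(108 \right)} + I{\left(\left(30 + 22\right) - 100,-144 \right)}} = \sqrt{108 + 25} = \sqrt{133}$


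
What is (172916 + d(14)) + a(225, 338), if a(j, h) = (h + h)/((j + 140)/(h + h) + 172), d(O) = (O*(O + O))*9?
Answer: 20580355804/116637 ≈ 1.7645e+5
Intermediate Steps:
d(O) = 18*O**2 (d(O) = (O*(2*O))*9 = (2*O**2)*9 = 18*O**2)
a(j, h) = 2*h/(172 + (140 + j)/(2*h)) (a(j, h) = (2*h)/((140 + j)/((2*h)) + 172) = (2*h)/((140 + j)*(1/(2*h)) + 172) = (2*h)/((140 + j)/(2*h) + 172) = (2*h)/(172 + (140 + j)/(2*h)) = 2*h/(172 + (140 + j)/(2*h)))
(172916 + d(14)) + a(225, 338) = (172916 + 18*14**2) + 4*338**2/(140 + 225 + 344*338) = (172916 + 18*196) + 4*114244/(140 + 225 + 116272) = (172916 + 3528) + 4*114244/116637 = 176444 + 4*114244*(1/116637) = 176444 + 456976/116637 = 20580355804/116637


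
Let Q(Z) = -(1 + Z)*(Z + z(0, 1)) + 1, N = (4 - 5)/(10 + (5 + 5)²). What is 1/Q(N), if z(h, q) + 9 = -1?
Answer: 12100/132109 ≈ 0.091591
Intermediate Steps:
z(h, q) = -10 (z(h, q) = -9 - 1 = -10)
N = -1/110 (N = -1/(10 + 10²) = -1/(10 + 100) = -1/110 ≈ -0.0090909)
Q(Z) = 1 - (1 + Z)*(-10 + Z) (Q(Z) = -(1 + Z)*(Z - 10) + 1 = -(1 + Z)*(-10 + Z) + 1 = 1 - (1 + Z)*(-10 + Z))
1/Q(N) = 1/(11 - (-1/110)² + 9*(-1/110)) = 1/(11 - 1*1/12100 - 9/110) = 1/(11 - 1/12100 - 9/110) = 1/(132109/12100) = 12100/132109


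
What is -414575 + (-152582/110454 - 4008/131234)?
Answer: -1502354463371380/3623830059 ≈ -4.1458e+5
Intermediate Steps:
-414575 + (-152582/110454 - 4008/131234) = -414575 + (-152582*1/110454 - 4008*1/131234) = -414575 + (-76291/55227 - 2004/65617) = -414575 - 5116661455/3623830059 = -1502354463371380/3623830059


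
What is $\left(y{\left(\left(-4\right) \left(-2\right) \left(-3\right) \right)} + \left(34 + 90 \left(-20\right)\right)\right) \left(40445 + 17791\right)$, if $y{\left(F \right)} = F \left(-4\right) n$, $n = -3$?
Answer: $-119616744$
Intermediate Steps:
$y{\left(F \right)} = 12 F$ ($y{\left(F \right)} = F \left(-4\right) \left(-3\right) = - 4 F \left(-3\right) = 12 F$)
$\left(y{\left(\left(-4\right) \left(-2\right) \left(-3\right) \right)} + \left(34 + 90 \left(-20\right)\right)\right) \left(40445 + 17791\right) = \left(12 \left(-4\right) \left(-2\right) \left(-3\right) + \left(34 + 90 \left(-20\right)\right)\right) \left(40445 + 17791\right) = \left(12 \cdot 8 \left(-3\right) + \left(34 - 1800\right)\right) 58236 = \left(12 \left(-24\right) - 1766\right) 58236 = \left(-288 - 1766\right) 58236 = \left(-2054\right) 58236 = -119616744$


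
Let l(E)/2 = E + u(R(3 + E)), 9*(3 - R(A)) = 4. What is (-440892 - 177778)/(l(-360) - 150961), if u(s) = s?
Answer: 5568030/1365083 ≈ 4.0789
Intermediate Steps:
R(A) = 23/9 (R(A) = 3 - 1/9*4 = 3 - 4/9 = 23/9)
l(E) = 46/9 + 2*E (l(E) = 2*(E + 23/9) = 2*(23/9 + E) = 46/9 + 2*E)
(-440892 - 177778)/(l(-360) - 150961) = (-440892 - 177778)/((46/9 + 2*(-360)) - 150961) = -618670/((46/9 - 720) - 150961) = -618670/(-6434/9 - 150961) = -618670/(-1365083/9) = -618670*(-9/1365083) = 5568030/1365083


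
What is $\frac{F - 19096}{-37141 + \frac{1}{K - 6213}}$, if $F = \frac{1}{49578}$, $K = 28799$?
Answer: $\frac{10691551612691}{20794664767125} \approx 0.51415$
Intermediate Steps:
$F = \frac{1}{49578} \approx 2.017 \cdot 10^{-5}$
$\frac{F - 19096}{-37141 + \frac{1}{K - 6213}} = \frac{\frac{1}{49578} - 19096}{-37141 + \frac{1}{28799 - 6213}} = - \frac{946741487}{49578 \left(-37141 + \frac{1}{22586}\right)} = - \frac{946741487}{49578 \left(- \frac{838866625}{22586}\right)} = \left(- \frac{946741487}{49578}\right) \left(- \frac{22586}{838866625}\right) = \frac{10691551612691}{20794664767125}$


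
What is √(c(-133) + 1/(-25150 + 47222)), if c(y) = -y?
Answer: √16198513886/11036 ≈ 11.533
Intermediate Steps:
√(c(-133) + 1/(-25150 + 47222)) = √(-1*(-133) + 1/(-25150 + 47222)) = √(133 + 1/22072) = √(2935577/22072) = √16198513886/11036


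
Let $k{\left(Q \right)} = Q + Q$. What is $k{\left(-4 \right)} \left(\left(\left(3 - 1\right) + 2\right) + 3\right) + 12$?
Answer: $-44$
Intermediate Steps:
$k{\left(Q \right)} = 2 Q$
$k{\left(-4 \right)} \left(\left(\left(3 - 1\right) + 2\right) + 3\right) + 12 = 2 \left(-4\right) \left(\left(\left(3 - 1\right) + 2\right) + 3\right) + 12 = - 8 \left(\left(\left(3 - 1\right) + 2\right) + 3\right) + 12 = - 8 \left(\left(2 + 2\right) + 3\right) + 12 = - 8 \left(4 + 3\right) + 12 = \left(-8\right) 7 + 12 = -56 + 12 = -44$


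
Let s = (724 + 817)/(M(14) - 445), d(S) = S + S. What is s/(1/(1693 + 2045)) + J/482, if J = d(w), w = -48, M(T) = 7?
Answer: -231373867/17593 ≈ -13151.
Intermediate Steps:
d(S) = 2*S
J = -96 (J = 2*(-48) = -96)
s = -1541/438 (s = (724 + 817)/(7 - 445) = 1541/(-438) = 1541*(-1/438) = -1541/438 ≈ -3.5183)
s/(1/(1693 + 2045)) + J/482 = -1541/(438*(1/(1693 + 2045))) - 96/482 = -1541/(438*(1/3738)) - 96*1/482 = -1541/(438*1/3738) - 48/241 = -1541/438*3738 - 48/241 = -960043/73 - 48/241 = -231373867/17593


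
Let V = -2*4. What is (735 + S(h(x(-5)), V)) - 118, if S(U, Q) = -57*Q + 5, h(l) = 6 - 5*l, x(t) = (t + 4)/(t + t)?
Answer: 1078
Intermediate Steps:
x(t) = (4 + t)/(2*t) (x(t) = (4 + t)/((2*t)) = (4 + t)*(1/(2*t)) = (4 + t)/(2*t))
V = -8
S(U, Q) = 5 - 57*Q
(735 + S(h(x(-5)), V)) - 118 = (735 + (5 - 57*(-8))) - 118 = (735 + (5 + 456)) - 118 = (735 + 461) - 118 = 1196 - 118 = 1078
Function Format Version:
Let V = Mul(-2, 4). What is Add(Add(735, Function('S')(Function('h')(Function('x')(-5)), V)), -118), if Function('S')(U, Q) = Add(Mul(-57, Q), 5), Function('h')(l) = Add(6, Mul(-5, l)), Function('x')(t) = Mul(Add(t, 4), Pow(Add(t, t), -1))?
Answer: 1078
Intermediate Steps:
Function('x')(t) = Mul(Rational(1, 2), Pow(t, -1), Add(4, t)) (Function('x')(t) = Mul(Add(4, t), Pow(Mul(2, t), -1)) = Mul(Add(4, t), Mul(Rational(1, 2), Pow(t, -1))) = Mul(Rational(1, 2), Pow(t, -1), Add(4, t)))
V = -8
Function('S')(U, Q) = Add(5, Mul(-57, Q))
Add(Add(735, Function('S')(Function('h')(Function('x')(-5)), V)), -118) = Add(Add(735, Add(5, Mul(-57, -8))), -118) = Add(Add(735, Add(5, 456)), -118) = Add(Add(735, 461), -118) = Add(1196, -118) = 1078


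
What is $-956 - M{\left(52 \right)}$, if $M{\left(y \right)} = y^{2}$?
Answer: $-3660$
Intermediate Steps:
$-956 - M{\left(52 \right)} = -956 - 52^{2} = -956 - 2704 = -3660$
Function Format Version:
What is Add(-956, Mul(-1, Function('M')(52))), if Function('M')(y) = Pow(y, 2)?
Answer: -3660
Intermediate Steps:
Add(-956, Mul(-1, Function('M')(52))) = Add(-956, Mul(-1, Pow(52, 2))) = Add(-956, Mul(-1, 2704)) = Add(-956, -2704) = -3660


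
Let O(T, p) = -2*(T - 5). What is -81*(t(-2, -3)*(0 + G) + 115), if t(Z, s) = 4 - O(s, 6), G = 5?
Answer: -4455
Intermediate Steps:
O(T, p) = 10 - 2*T (O(T, p) = -2*(-5 + T) = 10 - 2*T)
t(Z, s) = -6 + 2*s (t(Z, s) = 4 - (10 - 2*s) = 4 + (-10 + 2*s) = -6 + 2*s)
-81*(t(-2, -3)*(0 + G) + 115) = -81*((-6 + 2*(-3))*(0 + 5) + 115) = -81*((-6 - 6)*5 + 115) = -81*(-12*5 + 115) = -81*(-60 + 115) = -81*55 = -4455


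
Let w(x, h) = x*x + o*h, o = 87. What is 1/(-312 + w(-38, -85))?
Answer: -1/6263 ≈ -0.00015967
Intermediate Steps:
w(x, h) = x² + 87*h (w(x, h) = x*x + 87*h = x² + 87*h)
1/(-312 + w(-38, -85)) = 1/(-312 + ((-38)² + 87*(-85))) = 1/(-312 + (1444 - 7395)) = 1/(-312 - 5951) = 1/(-6263) = -1/6263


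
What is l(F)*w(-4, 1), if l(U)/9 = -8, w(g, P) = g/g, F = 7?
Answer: -72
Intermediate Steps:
w(g, P) = 1
l(U) = -72 (l(U) = 9*(-8) = -72)
l(F)*w(-4, 1) = -72*1 = -72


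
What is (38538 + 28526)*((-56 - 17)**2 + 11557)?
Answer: 1132442704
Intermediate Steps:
(38538 + 28526)*((-56 - 17)**2 + 11557) = 67064*((-73)**2 + 11557) = 67064*(5329 + 11557) = 67064*16886 = 1132442704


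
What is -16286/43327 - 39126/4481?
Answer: -1768189768/194148287 ≈ -9.1074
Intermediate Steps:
-16286/43327 - 39126/4481 = -1768189768/194148287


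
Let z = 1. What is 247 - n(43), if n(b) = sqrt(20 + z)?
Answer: 247 - sqrt(21) ≈ 242.42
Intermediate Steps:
n(b) = sqrt(21) (n(b) = sqrt(20 + 1) = sqrt(21))
247 - n(43) = 247 - sqrt(21)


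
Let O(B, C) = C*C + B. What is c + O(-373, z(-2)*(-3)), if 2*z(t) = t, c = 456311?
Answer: 455947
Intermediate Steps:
z(t) = t/2
O(B, C) = B + C² (O(B, C) = C² + B = B + C²)
c + O(-373, z(-2)*(-3)) = 456311 + (-373 + (((½)*(-2))*(-3))²) = 456311 + (-373 + (-1*(-3))²) = 456311 + (-373 + 3²) = 456311 + (-373 + 9) = 456311 - 364 = 455947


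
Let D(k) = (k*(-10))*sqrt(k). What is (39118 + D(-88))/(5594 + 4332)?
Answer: 19559/4963 + 880*I*sqrt(22)/4963 ≈ 3.941 + 0.83167*I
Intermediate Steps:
D(k) = -10*k**(3/2) (D(k) = (-10*k)*sqrt(k) = -10*k**(3/2))
(39118 + D(-88))/(5594 + 4332) = (39118 - (-1760)*I*sqrt(22))/(5594 + 4332) = (39118 - (-1760)*I*sqrt(22))/9926 = (39118 + 1760*I*sqrt(22))*(1/9926) = 19559/4963 + 880*I*sqrt(22)/4963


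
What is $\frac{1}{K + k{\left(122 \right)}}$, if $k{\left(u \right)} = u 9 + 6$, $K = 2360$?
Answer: $\frac{1}{3464} \approx 0.00028868$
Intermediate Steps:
$k{\left(u \right)} = 6 + 9 u$ ($k{\left(u \right)} = 9 u + 6 = 6 + 9 u$)
$\frac{1}{K + k{\left(122 \right)}} = \frac{1}{2360 + \left(6 + 9 \cdot 122\right)} = \frac{1}{2360 + \left(6 + 1098\right)} = \frac{1}{2360 + 1104} = \frac{1}{3464}$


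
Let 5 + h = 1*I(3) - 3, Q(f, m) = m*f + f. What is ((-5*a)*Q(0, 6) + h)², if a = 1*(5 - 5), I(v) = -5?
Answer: 169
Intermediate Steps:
Q(f, m) = f + f*m (Q(f, m) = f*m + f = f + f*m)
h = -13 (h = -5 + (1*(-5) - 3) = -5 + (-5 - 3) = -5 - 8 = -13)
a = 0 (a = 1*0 = 0)
((-5*a)*Q(0, 6) + h)² = ((-5*0)*(0*(1 + 6)) - 13)² = (0*(0*7) - 13)² = (0*0 - 13)² = (0 - 13)² = (-13)² = 169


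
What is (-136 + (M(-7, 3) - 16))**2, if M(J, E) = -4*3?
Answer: 26896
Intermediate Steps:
M(J, E) = -12
(-136 + (M(-7, 3) - 16))**2 = (-136 + (-12 - 16))**2 = (-136 - 28)**2 = (-164)**2 = 26896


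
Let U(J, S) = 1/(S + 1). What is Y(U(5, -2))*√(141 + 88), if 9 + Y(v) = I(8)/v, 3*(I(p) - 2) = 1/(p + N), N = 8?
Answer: -529*√229/48 ≈ -166.78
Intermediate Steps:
I(p) = 2 + 1/(3*(8 + p)) (I(p) = 2 + 1/(3*(p + 8)) = 2 + 1/(3*(8 + p)))
U(J, S) = 1/(1 + S)
Y(v) = -9 + 97/(48*v) (Y(v) = -9 + ((49 + 6*8)/(3*(8 + 8)))/v = -9 + ((⅓)*(49 + 48)/16)/v = -9 + ((⅓)*(1/16)*97)/v = -9 + 97/(48*v))
Y(U(5, -2))*√(141 + 88) = (-9 + 97/(48*(1/(1 - 2))))*√(141 + 88) = (-9 + 97/(48*(1/(-1))))*√229 = (-9 + (97/48)/(-1))*√229 = (-9 + (97/48)*(-1))*√229 = (-9 - 97/48)*√229 = -529*√229/48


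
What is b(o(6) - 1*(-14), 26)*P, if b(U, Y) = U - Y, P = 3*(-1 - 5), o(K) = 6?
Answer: 108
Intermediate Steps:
P = -18 (P = 3*(-6) = -18)
b(o(6) - 1*(-14), 26)*P = ((6 - 1*(-14)) - 1*26)*(-18) = ((6 + 14) - 26)*(-18) = (20 - 26)*(-18) = -6*(-18) = 108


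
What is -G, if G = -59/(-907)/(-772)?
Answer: 59/700204 ≈ 8.4261e-5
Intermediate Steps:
G = -59/700204 (G = -59*(-1/907)*(-1/772) = (59/907)*(-1/772) = -59/700204 ≈ -8.4261e-5)
-G = -1*(-59/700204) = 59/700204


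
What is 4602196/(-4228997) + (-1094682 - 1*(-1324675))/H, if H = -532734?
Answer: -3424385990885/2252930487798 ≈ -1.5200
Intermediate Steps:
4602196/(-4228997) + (-1094682 - 1*(-1324675))/H = 4602196/(-4228997) + (-1094682 - 1*(-1324675))/(-532734) = 4602196*(-1/4228997) + (-1094682 + 1324675)*(-1/532734) = -4602196/4228997 + 229993*(-1/532734) = -4602196/4228997 - 229993/532734 = -3424385990885/2252930487798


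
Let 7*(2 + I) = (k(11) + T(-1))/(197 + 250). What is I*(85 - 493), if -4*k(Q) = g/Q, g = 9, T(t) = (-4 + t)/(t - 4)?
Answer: 1337254/1639 ≈ 815.90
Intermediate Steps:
T(t) = 1 (T(t) = (-4 + t)/(-4 + t) = 1)
k(Q) = -9/(4*Q)
I = -39331/19668 (I = -2 + ((-9/4/11 + 1)/(197 + 250))/7 = -2 + ((-9/4*1/11 + 1)/447)/7 = -2 + ((-9/44 + 1)*(1/447))/7 = -2 + ((35/44)*(1/447))/7 = -2 + (⅐)*(35/19668) = -2 + 5/19668 = -39331/19668 ≈ -1.9997)
I*(85 - 493) = -39331*(85 - 493)/19668 = -39331/19668*(-408) = 1337254/1639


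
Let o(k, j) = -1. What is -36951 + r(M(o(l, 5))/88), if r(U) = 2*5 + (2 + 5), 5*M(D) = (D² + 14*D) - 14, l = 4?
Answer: -36934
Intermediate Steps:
M(D) = -14/5 + D²/5 + 14*D/5 (M(D) = ((D² + 14*D) - 14)/5 = (-14 + D² + 14*D)/5 = -14/5 + D²/5 + 14*D/5)
r(U) = 17 (r(U) = 10 + 7 = 17)
-36951 + r(M(o(l, 5))/88) = -36951 + 17 = -36934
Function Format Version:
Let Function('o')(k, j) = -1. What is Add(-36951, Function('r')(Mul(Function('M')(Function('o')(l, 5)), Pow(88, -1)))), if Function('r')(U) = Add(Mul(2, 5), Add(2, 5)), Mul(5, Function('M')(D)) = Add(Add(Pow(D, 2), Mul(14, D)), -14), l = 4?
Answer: -36934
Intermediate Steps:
Function('M')(D) = Add(Rational(-14, 5), Mul(Rational(1, 5), Pow(D, 2)), Mul(Rational(14, 5), D)) (Function('M')(D) = Mul(Rational(1, 5), Add(Add(Pow(D, 2), Mul(14, D)), -14)) = Mul(Rational(1, 5), Add(-14, Pow(D, 2), Mul(14, D))) = Add(Rational(-14, 5), Mul(Rational(1, 5), Pow(D, 2)), Mul(Rational(14, 5), D)))
Function('r')(U) = 17 (Function('r')(U) = Add(10, 7) = 17)
Add(-36951, Function('r')(Mul(Function('M')(Function('o')(l, 5)), Pow(88, -1)))) = Add(-36951, 17) = -36934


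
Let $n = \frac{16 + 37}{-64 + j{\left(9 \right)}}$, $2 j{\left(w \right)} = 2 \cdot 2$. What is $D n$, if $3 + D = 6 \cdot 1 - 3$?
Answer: $0$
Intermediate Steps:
$D = 0$ ($D = -3 + \left(6 \cdot 1 - 3\right) = -3 + \left(6 - 3\right) = -3 + 3 = 0$)
$j{\left(w \right)} = 2$ ($j{\left(w \right)} = \frac{2 \cdot 2}{2} = \frac{1}{2} \cdot 4 = 2$)
$n = - \frac{53}{62}$ ($n = \frac{16 + 37}{-64 + 2} = \frac{53}{-62} = 53 \left(- \frac{1}{62}\right) = - \frac{53}{62} \approx -0.85484$)
$D n = 0 \left(- \frac{53}{62}\right) = 0$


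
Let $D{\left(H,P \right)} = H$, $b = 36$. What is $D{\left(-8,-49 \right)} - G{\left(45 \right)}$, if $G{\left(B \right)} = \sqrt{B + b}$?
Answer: $-17$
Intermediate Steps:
$G{\left(B \right)} = \sqrt{36 + B}$ ($G{\left(B \right)} = \sqrt{B + 36} = \sqrt{36 + B}$)
$D{\left(-8,-49 \right)} - G{\left(45 \right)} = -8 - \sqrt{36 + 45} = -8 - \sqrt{81} = -8 - 9 = -17$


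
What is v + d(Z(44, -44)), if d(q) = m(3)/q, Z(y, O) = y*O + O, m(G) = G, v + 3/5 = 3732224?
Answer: 2463267443/660 ≈ 3.7322e+6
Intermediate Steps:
v = 18661117/5 (v = -3/5 + 3732224 = 18661117/5 ≈ 3.7322e+6)
Z(y, O) = O + O*y (Z(y, O) = O*y + O = O + O*y)
d(q) = 3/q
v + d(Z(44, -44)) = 18661117/5 + 3/((-44*(1 + 44))) = 18661117/5 + 3/((-44*45)) = 18661117/5 + 3/(-1980) = 18661117/5 + 3*(-1/1980) = 18661117/5 - 1/660 = 2463267443/660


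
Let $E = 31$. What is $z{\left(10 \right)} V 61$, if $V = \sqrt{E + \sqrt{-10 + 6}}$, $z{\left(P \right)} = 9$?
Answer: $549 \sqrt{31 + 2 i} \approx 3058.3 + 98.552 i$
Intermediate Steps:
$V = \sqrt{31 + 2 i}$ ($V = \sqrt{31 + \sqrt{-10 + 6}} = \sqrt{31 + \sqrt{-4}} = \sqrt{31 + 2 i} \approx 5.5707 + 0.17951 i$)
$z{\left(10 \right)} V 61 = 9 \sqrt{31 + 2 i} 61 = 549 \sqrt{31 + 2 i}$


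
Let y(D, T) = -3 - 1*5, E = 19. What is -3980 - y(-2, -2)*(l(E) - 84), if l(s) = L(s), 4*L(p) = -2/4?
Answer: -4653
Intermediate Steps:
L(p) = -⅛ (L(p) = (-2/4)/4 = (-2*¼)/4 = (¼)*(-½) = -⅛)
l(s) = -⅛
y(D, T) = -8 (y(D, T) = -3 - 5 = -8)
-3980 - y(-2, -2)*(l(E) - 84) = -3980 - (-8)*(-⅛ - 84) = -3980 - (-8)*(-673)/8 = -3980 - 1*673 = -3980 - 673 = -4653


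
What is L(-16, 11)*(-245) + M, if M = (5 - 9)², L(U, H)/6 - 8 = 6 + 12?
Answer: -38204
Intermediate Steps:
L(U, H) = 156 (L(U, H) = 48 + 6*(6 + 12) = 48 + 6*18 = 48 + 108 = 156)
M = 16 (M = (-4)² = 16)
L(-16, 11)*(-245) + M = 156*(-245) + 16 = -38220 + 16 = -38204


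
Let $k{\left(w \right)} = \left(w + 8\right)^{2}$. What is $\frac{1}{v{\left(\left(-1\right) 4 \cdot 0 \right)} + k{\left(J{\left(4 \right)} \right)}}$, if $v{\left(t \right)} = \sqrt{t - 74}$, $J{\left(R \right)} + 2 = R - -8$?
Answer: $\frac{162}{52525} - \frac{i \sqrt{74}}{105050} \approx 0.0030842 - 8.1888 \cdot 10^{-5} i$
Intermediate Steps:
$J{\left(R \right)} = 6 + R$ ($J{\left(R \right)} = -2 + \left(R - -8\right) = -2 + \left(R + 8\right) = -2 + \left(8 + R\right) = 6 + R$)
$k{\left(w \right)} = \left(8 + w\right)^{2}$
$v{\left(t \right)} = \sqrt{-74 + t}$
$\frac{1}{v{\left(\left(-1\right) 4 \cdot 0 \right)} + k{\left(J{\left(4 \right)} \right)}} = \frac{1}{\sqrt{-74 + \left(-1\right) 4 \cdot 0} + \left(8 + \left(6 + 4\right)\right)^{2}} = \frac{1}{\sqrt{-74 - 0} + \left(8 + 10\right)^{2}} = \frac{1}{\sqrt{-74 + 0} + 18^{2}} = \frac{1}{\sqrt{-74} + 324} = \frac{1}{i \sqrt{74} + 324} = \frac{1}{324 + i \sqrt{74}}$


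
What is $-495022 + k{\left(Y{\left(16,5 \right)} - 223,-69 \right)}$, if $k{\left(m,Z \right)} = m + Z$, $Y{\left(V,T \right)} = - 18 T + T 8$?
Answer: $-495364$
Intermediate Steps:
$Y{\left(V,T \right)} = - 10 T$ ($Y{\left(V,T \right)} = - 18 T + 8 T = - 10 T$)
$k{\left(m,Z \right)} = Z + m$
$-495022 + k{\left(Y{\left(16,5 \right)} - 223,-69 \right)} = -495022 - 342 = -495364$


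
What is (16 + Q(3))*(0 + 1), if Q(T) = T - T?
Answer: 16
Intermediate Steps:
Q(T) = 0
(16 + Q(3))*(0 + 1) = (16 + 0)*(0 + 1) = 16*1 = 16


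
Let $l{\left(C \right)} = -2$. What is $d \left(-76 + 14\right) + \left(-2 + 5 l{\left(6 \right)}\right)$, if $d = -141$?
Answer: $8730$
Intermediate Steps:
$d \left(-76 + 14\right) + \left(-2 + 5 l{\left(6 \right)}\right) = - 141 \left(-76 + 14\right) + \left(-2 + 5 \left(-2\right)\right) = \left(-141\right) \left(-62\right) - 12 = 8742 - 12 = 8730$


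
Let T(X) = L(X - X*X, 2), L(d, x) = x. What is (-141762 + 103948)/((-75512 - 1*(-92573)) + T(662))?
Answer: -37814/17063 ≈ -2.2161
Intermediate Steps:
T(X) = 2
(-141762 + 103948)/((-75512 - 1*(-92573)) + T(662)) = (-141762 + 103948)/((-75512 - 1*(-92573)) + 2) = -37814/((-75512 + 92573) + 2) = -37814/(17061 + 2) = -37814/17063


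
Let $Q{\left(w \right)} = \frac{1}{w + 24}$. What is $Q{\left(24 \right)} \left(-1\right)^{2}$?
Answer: $\frac{1}{48} \approx 0.020833$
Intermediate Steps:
$Q{\left(w \right)} = \frac{1}{24 + w}$
$Q{\left(24 \right)} \left(-1\right)^{2} = \frac{\left(-1\right)^{2}}{24 + 24} = \frac{1}{48} \cdot 1 = \frac{1}{48}$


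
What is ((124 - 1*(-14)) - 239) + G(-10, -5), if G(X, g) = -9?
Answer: -110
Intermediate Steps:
((124 - 1*(-14)) - 239) + G(-10, -5) = ((124 - 1*(-14)) - 239) - 9 = ((124 + 14) - 239) - 9 = (138 - 239) - 9 = -101 - 9 = -110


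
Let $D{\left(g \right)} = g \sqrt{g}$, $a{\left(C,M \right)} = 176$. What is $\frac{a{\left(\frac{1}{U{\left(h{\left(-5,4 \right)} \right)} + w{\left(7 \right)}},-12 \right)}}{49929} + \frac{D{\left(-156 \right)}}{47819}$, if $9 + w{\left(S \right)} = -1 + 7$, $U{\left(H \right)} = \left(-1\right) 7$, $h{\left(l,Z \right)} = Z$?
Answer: $\frac{16}{4539} - \frac{312 i \sqrt{39}}{47819} \approx 0.003525 - 0.040746 i$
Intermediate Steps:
$U{\left(H \right)} = -7$
$w{\left(S \right)} = -3$ ($w{\left(S \right)} = -9 + \left(-1 + 7\right) = -9 + 6 = -3$)
$D{\left(g \right)} = g^{\frac{3}{2}}$
$\frac{a{\left(\frac{1}{U{\left(h{\left(-5,4 \right)} \right)} + w{\left(7 \right)}},-12 \right)}}{49929} + \frac{D{\left(-156 \right)}}{47819} = \frac{176}{49929} + \frac{\left(-156\right)^{\frac{3}{2}}}{47819} = 176 \cdot \frac{1}{49929} + - 312 i \sqrt{39} \cdot \frac{1}{47819} = \frac{16}{4539} - \frac{312 i \sqrt{39}}{47819}$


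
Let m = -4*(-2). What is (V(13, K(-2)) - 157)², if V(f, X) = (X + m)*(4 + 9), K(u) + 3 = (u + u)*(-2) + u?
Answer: 196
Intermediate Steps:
m = 8
K(u) = -3 - 3*u (K(u) = -3 + ((u + u)*(-2) + u) = -3 + ((2*u)*(-2) + u) = -3 + (-4*u + u) = -3 - 3*u)
V(f, X) = 104 + 13*X (V(f, X) = (X + 8)*(4 + 9) = (8 + X)*13 = 104 + 13*X)
(V(13, K(-2)) - 157)² = ((104 + 13*(-3 - 3*(-2))) - 157)² = ((104 + 13*(-3 + 6)) - 157)² = ((104 + 13*3) - 157)² = ((104 + 39) - 157)² = (143 - 157)² = (-14)² = 196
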